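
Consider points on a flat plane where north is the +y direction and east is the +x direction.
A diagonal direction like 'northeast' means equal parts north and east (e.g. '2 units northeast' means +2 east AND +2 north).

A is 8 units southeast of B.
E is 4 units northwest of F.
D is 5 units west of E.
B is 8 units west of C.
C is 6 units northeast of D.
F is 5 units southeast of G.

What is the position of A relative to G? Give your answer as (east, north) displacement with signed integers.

Place G at the origin (east=0, north=0).
  F is 5 units southeast of G: delta (east=+5, north=-5); F at (east=5, north=-5).
  E is 4 units northwest of F: delta (east=-4, north=+4); E at (east=1, north=-1).
  D is 5 units west of E: delta (east=-5, north=+0); D at (east=-4, north=-1).
  C is 6 units northeast of D: delta (east=+6, north=+6); C at (east=2, north=5).
  B is 8 units west of C: delta (east=-8, north=+0); B at (east=-6, north=5).
  A is 8 units southeast of B: delta (east=+8, north=-8); A at (east=2, north=-3).
Therefore A relative to G: (east=2, north=-3).

Answer: A is at (east=2, north=-3) relative to G.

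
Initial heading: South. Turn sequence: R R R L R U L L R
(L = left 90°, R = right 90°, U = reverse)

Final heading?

Answer: Final heading: South

Derivation:
Start: South
  R (right (90° clockwise)) -> West
  R (right (90° clockwise)) -> North
  R (right (90° clockwise)) -> East
  L (left (90° counter-clockwise)) -> North
  R (right (90° clockwise)) -> East
  U (U-turn (180°)) -> West
  L (left (90° counter-clockwise)) -> South
  L (left (90° counter-clockwise)) -> East
  R (right (90° clockwise)) -> South
Final: South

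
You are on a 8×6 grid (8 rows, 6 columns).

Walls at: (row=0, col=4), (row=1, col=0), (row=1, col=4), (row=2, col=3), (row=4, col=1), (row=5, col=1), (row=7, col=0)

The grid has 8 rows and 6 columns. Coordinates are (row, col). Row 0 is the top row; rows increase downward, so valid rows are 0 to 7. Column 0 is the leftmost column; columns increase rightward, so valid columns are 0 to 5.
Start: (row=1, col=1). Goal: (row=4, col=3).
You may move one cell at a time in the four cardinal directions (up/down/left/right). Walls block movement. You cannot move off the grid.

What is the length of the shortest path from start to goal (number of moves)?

BFS from (row=1, col=1) until reaching (row=4, col=3):
  Distance 0: (row=1, col=1)
  Distance 1: (row=0, col=1), (row=1, col=2), (row=2, col=1)
  Distance 2: (row=0, col=0), (row=0, col=2), (row=1, col=3), (row=2, col=0), (row=2, col=2), (row=3, col=1)
  Distance 3: (row=0, col=3), (row=3, col=0), (row=3, col=2)
  Distance 4: (row=3, col=3), (row=4, col=0), (row=4, col=2)
  Distance 5: (row=3, col=4), (row=4, col=3), (row=5, col=0), (row=5, col=2)  <- goal reached here
One shortest path (5 moves): (row=1, col=1) -> (row=1, col=2) -> (row=2, col=2) -> (row=3, col=2) -> (row=3, col=3) -> (row=4, col=3)

Answer: Shortest path length: 5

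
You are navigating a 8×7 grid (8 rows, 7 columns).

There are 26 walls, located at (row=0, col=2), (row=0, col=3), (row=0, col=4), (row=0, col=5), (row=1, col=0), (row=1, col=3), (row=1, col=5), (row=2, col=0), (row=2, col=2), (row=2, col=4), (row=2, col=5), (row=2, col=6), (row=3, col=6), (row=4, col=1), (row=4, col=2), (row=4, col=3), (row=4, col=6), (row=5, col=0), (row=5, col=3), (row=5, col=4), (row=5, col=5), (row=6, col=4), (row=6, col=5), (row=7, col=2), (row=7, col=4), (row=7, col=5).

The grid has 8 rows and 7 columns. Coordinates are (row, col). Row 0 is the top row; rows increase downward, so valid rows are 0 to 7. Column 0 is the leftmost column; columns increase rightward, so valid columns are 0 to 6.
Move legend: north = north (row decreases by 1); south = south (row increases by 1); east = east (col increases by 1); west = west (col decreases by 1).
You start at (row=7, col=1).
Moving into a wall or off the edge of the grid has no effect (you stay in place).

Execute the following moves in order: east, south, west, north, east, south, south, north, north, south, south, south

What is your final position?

Start: (row=7, col=1)
  east (east): blocked, stay at (row=7, col=1)
  south (south): blocked, stay at (row=7, col=1)
  west (west): (row=7, col=1) -> (row=7, col=0)
  north (north): (row=7, col=0) -> (row=6, col=0)
  east (east): (row=6, col=0) -> (row=6, col=1)
  south (south): (row=6, col=1) -> (row=7, col=1)
  south (south): blocked, stay at (row=7, col=1)
  north (north): (row=7, col=1) -> (row=6, col=1)
  north (north): (row=6, col=1) -> (row=5, col=1)
  south (south): (row=5, col=1) -> (row=6, col=1)
  south (south): (row=6, col=1) -> (row=7, col=1)
  south (south): blocked, stay at (row=7, col=1)
Final: (row=7, col=1)

Answer: Final position: (row=7, col=1)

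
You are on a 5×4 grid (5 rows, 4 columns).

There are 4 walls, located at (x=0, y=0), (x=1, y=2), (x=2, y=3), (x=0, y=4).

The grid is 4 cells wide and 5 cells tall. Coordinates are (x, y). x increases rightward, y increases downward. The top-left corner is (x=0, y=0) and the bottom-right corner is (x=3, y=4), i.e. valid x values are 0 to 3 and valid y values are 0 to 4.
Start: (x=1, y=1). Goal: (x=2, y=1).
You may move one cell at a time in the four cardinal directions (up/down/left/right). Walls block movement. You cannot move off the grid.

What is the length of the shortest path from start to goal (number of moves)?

BFS from (x=1, y=1) until reaching (x=2, y=1):
  Distance 0: (x=1, y=1)
  Distance 1: (x=1, y=0), (x=0, y=1), (x=2, y=1)  <- goal reached here
One shortest path (1 moves): (x=1, y=1) -> (x=2, y=1)

Answer: Shortest path length: 1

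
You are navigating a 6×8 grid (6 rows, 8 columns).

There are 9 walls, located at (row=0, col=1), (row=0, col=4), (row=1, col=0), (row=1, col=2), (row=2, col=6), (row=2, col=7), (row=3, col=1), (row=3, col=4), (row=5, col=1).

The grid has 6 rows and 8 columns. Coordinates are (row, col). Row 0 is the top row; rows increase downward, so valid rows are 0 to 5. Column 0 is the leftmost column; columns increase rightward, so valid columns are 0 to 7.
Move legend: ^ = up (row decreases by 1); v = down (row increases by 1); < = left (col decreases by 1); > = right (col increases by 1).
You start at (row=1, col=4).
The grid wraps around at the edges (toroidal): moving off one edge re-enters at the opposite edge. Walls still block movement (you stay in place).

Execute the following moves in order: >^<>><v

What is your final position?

Answer: Final position: (row=1, col=6)

Derivation:
Start: (row=1, col=4)
  > (right): (row=1, col=4) -> (row=1, col=5)
  ^ (up): (row=1, col=5) -> (row=0, col=5)
  < (left): blocked, stay at (row=0, col=5)
  > (right): (row=0, col=5) -> (row=0, col=6)
  > (right): (row=0, col=6) -> (row=0, col=7)
  < (left): (row=0, col=7) -> (row=0, col=6)
  v (down): (row=0, col=6) -> (row=1, col=6)
Final: (row=1, col=6)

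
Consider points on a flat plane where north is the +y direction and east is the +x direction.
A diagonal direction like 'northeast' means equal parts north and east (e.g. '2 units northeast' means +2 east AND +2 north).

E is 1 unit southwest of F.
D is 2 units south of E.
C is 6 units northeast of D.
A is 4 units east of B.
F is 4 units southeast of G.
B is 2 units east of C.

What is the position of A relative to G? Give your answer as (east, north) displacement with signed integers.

Place G at the origin (east=0, north=0).
  F is 4 units southeast of G: delta (east=+4, north=-4); F at (east=4, north=-4).
  E is 1 unit southwest of F: delta (east=-1, north=-1); E at (east=3, north=-5).
  D is 2 units south of E: delta (east=+0, north=-2); D at (east=3, north=-7).
  C is 6 units northeast of D: delta (east=+6, north=+6); C at (east=9, north=-1).
  B is 2 units east of C: delta (east=+2, north=+0); B at (east=11, north=-1).
  A is 4 units east of B: delta (east=+4, north=+0); A at (east=15, north=-1).
Therefore A relative to G: (east=15, north=-1).

Answer: A is at (east=15, north=-1) relative to G.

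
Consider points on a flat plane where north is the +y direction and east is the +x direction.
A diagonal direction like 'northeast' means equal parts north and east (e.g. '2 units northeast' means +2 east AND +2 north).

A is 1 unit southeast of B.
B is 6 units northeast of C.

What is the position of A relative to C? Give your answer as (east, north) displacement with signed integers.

Place C at the origin (east=0, north=0).
  B is 6 units northeast of C: delta (east=+6, north=+6); B at (east=6, north=6).
  A is 1 unit southeast of B: delta (east=+1, north=-1); A at (east=7, north=5).
Therefore A relative to C: (east=7, north=5).

Answer: A is at (east=7, north=5) relative to C.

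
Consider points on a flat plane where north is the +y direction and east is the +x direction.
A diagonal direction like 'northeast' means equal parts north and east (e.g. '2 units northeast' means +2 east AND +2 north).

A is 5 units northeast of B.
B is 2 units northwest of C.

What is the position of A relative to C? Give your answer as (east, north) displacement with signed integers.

Answer: A is at (east=3, north=7) relative to C.

Derivation:
Place C at the origin (east=0, north=0).
  B is 2 units northwest of C: delta (east=-2, north=+2); B at (east=-2, north=2).
  A is 5 units northeast of B: delta (east=+5, north=+5); A at (east=3, north=7).
Therefore A relative to C: (east=3, north=7).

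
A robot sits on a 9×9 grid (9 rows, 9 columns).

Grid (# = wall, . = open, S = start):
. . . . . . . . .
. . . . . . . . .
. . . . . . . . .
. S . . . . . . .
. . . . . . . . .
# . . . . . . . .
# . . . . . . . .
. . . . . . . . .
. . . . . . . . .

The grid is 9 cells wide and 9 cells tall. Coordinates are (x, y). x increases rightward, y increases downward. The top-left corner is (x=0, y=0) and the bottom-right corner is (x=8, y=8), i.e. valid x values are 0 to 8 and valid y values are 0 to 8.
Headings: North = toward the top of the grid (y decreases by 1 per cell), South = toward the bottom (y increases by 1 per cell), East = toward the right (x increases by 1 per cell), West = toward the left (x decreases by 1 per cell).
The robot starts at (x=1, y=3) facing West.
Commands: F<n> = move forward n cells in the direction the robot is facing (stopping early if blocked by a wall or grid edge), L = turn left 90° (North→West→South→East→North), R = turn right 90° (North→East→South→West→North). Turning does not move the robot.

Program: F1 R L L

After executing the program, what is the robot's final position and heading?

Answer: Final position: (x=0, y=3), facing South

Derivation:
Start: (x=1, y=3), facing West
  F1: move forward 1, now at (x=0, y=3)
  R: turn right, now facing North
  L: turn left, now facing West
  L: turn left, now facing South
Final: (x=0, y=3), facing South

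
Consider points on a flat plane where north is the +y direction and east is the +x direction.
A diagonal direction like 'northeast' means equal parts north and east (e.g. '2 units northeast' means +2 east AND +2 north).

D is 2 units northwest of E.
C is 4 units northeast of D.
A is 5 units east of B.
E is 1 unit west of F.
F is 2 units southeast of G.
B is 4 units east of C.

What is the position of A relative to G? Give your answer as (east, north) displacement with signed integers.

Answer: A is at (east=12, north=4) relative to G.

Derivation:
Place G at the origin (east=0, north=0).
  F is 2 units southeast of G: delta (east=+2, north=-2); F at (east=2, north=-2).
  E is 1 unit west of F: delta (east=-1, north=+0); E at (east=1, north=-2).
  D is 2 units northwest of E: delta (east=-2, north=+2); D at (east=-1, north=0).
  C is 4 units northeast of D: delta (east=+4, north=+4); C at (east=3, north=4).
  B is 4 units east of C: delta (east=+4, north=+0); B at (east=7, north=4).
  A is 5 units east of B: delta (east=+5, north=+0); A at (east=12, north=4).
Therefore A relative to G: (east=12, north=4).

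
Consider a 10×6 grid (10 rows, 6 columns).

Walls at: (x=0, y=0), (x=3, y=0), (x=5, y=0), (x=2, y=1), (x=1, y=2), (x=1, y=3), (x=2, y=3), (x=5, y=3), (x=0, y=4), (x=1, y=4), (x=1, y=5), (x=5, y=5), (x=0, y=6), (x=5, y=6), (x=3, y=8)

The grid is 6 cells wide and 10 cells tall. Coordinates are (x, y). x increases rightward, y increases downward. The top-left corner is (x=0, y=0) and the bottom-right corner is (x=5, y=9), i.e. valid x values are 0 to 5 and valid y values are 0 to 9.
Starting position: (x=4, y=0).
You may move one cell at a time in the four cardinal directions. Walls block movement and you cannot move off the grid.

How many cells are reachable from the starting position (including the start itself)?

Answer: Reachable cells: 38

Derivation:
BFS flood-fill from (x=4, y=0):
  Distance 0: (x=4, y=0)
  Distance 1: (x=4, y=1)
  Distance 2: (x=3, y=1), (x=5, y=1), (x=4, y=2)
  Distance 3: (x=3, y=2), (x=5, y=2), (x=4, y=3)
  Distance 4: (x=2, y=2), (x=3, y=3), (x=4, y=4)
  Distance 5: (x=3, y=4), (x=5, y=4), (x=4, y=5)
  Distance 6: (x=2, y=4), (x=3, y=5), (x=4, y=6)
  Distance 7: (x=2, y=5), (x=3, y=6), (x=4, y=7)
  Distance 8: (x=2, y=6), (x=3, y=7), (x=5, y=7), (x=4, y=8)
  Distance 9: (x=1, y=6), (x=2, y=7), (x=5, y=8), (x=4, y=9)
  Distance 10: (x=1, y=7), (x=2, y=8), (x=3, y=9), (x=5, y=9)
  Distance 11: (x=0, y=7), (x=1, y=8), (x=2, y=9)
  Distance 12: (x=0, y=8), (x=1, y=9)
  Distance 13: (x=0, y=9)
Total reachable: 38 (grid has 45 open cells total)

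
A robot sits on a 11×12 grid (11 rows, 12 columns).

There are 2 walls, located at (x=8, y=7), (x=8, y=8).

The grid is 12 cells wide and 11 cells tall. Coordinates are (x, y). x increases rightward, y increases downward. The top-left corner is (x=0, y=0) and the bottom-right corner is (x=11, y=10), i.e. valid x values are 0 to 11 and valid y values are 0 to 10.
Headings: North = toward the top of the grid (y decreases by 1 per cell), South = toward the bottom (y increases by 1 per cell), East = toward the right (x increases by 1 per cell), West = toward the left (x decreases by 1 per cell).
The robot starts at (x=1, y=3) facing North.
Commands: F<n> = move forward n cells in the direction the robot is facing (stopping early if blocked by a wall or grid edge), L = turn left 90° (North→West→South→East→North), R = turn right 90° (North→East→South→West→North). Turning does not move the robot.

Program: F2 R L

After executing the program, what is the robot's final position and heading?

Answer: Final position: (x=1, y=1), facing North

Derivation:
Start: (x=1, y=3), facing North
  F2: move forward 2, now at (x=1, y=1)
  R: turn right, now facing East
  L: turn left, now facing North
Final: (x=1, y=1), facing North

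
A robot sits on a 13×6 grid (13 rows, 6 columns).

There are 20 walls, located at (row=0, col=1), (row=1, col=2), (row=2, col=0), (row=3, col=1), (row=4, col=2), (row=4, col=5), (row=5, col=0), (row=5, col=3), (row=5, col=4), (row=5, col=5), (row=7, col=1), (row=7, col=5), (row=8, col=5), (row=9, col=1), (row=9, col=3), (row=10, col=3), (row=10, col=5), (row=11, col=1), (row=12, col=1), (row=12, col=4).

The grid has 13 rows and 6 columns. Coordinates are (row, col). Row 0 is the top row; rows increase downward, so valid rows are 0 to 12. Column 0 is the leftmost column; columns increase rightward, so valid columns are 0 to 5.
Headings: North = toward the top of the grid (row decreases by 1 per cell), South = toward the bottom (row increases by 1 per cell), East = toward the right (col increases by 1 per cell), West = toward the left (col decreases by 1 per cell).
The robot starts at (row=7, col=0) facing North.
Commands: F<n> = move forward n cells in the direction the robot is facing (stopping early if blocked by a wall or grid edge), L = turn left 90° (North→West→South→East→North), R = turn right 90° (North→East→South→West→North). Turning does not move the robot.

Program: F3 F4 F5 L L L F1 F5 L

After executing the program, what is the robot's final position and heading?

Answer: Final position: (row=6, col=5), facing North

Derivation:
Start: (row=7, col=0), facing North
  F3: move forward 1/3 (blocked), now at (row=6, col=0)
  F4: move forward 0/4 (blocked), now at (row=6, col=0)
  F5: move forward 0/5 (blocked), now at (row=6, col=0)
  L: turn left, now facing West
  L: turn left, now facing South
  L: turn left, now facing East
  F1: move forward 1, now at (row=6, col=1)
  F5: move forward 4/5 (blocked), now at (row=6, col=5)
  L: turn left, now facing North
Final: (row=6, col=5), facing North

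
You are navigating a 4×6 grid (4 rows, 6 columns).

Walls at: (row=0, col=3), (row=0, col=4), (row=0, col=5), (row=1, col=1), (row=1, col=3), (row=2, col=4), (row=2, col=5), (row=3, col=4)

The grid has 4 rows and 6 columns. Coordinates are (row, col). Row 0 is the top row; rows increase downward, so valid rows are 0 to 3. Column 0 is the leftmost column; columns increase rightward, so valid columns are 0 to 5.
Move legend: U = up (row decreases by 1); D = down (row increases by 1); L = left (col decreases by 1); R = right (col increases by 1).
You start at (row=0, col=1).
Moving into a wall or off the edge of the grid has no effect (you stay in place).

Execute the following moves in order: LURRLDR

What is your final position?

Start: (row=0, col=1)
  L (left): (row=0, col=1) -> (row=0, col=0)
  U (up): blocked, stay at (row=0, col=0)
  R (right): (row=0, col=0) -> (row=0, col=1)
  R (right): (row=0, col=1) -> (row=0, col=2)
  L (left): (row=0, col=2) -> (row=0, col=1)
  D (down): blocked, stay at (row=0, col=1)
  R (right): (row=0, col=1) -> (row=0, col=2)
Final: (row=0, col=2)

Answer: Final position: (row=0, col=2)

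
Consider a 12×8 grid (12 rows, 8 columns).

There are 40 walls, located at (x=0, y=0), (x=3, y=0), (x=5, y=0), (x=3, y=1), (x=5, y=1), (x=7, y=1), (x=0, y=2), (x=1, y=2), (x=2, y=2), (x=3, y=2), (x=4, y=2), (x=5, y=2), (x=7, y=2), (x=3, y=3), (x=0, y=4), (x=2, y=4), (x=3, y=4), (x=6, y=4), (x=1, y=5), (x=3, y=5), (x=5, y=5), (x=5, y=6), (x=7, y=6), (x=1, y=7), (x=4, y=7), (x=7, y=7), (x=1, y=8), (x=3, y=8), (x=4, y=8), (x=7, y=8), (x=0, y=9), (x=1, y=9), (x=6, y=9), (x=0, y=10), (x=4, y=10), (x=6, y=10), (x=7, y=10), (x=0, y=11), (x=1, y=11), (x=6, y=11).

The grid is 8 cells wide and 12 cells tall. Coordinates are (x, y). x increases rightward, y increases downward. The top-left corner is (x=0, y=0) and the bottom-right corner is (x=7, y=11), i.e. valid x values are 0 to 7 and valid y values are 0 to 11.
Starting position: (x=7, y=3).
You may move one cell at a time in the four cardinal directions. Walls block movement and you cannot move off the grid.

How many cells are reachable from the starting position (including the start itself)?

Answer: Reachable cells: 43

Derivation:
BFS flood-fill from (x=7, y=3):
  Distance 0: (x=7, y=3)
  Distance 1: (x=6, y=3), (x=7, y=4)
  Distance 2: (x=6, y=2), (x=5, y=3), (x=7, y=5)
  Distance 3: (x=6, y=1), (x=4, y=3), (x=5, y=4), (x=6, y=5)
  Distance 4: (x=6, y=0), (x=4, y=4), (x=6, y=6)
  Distance 5: (x=7, y=0), (x=4, y=5), (x=6, y=7)
  Distance 6: (x=4, y=6), (x=5, y=7), (x=6, y=8)
  Distance 7: (x=3, y=6), (x=5, y=8)
  Distance 8: (x=2, y=6), (x=3, y=7), (x=5, y=9)
  Distance 9: (x=2, y=5), (x=1, y=6), (x=2, y=7), (x=4, y=9), (x=5, y=10)
  Distance 10: (x=0, y=6), (x=2, y=8), (x=3, y=9), (x=5, y=11)
  Distance 11: (x=0, y=5), (x=0, y=7), (x=2, y=9), (x=3, y=10), (x=4, y=11)
  Distance 12: (x=0, y=8), (x=2, y=10), (x=3, y=11)
  Distance 13: (x=1, y=10), (x=2, y=11)
Total reachable: 43 (grid has 56 open cells total)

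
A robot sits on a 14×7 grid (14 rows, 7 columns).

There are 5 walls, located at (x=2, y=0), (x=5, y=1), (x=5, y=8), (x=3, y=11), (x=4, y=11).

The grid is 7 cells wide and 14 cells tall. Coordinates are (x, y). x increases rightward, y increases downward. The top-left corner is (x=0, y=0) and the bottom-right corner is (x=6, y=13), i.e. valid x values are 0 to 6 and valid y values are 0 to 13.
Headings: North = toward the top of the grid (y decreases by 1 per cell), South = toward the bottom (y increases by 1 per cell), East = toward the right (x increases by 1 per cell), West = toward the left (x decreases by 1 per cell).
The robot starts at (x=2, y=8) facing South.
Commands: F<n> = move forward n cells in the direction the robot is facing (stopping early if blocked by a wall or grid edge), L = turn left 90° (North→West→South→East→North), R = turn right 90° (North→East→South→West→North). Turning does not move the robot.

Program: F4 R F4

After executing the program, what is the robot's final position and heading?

Start: (x=2, y=8), facing South
  F4: move forward 4, now at (x=2, y=12)
  R: turn right, now facing West
  F4: move forward 2/4 (blocked), now at (x=0, y=12)
Final: (x=0, y=12), facing West

Answer: Final position: (x=0, y=12), facing West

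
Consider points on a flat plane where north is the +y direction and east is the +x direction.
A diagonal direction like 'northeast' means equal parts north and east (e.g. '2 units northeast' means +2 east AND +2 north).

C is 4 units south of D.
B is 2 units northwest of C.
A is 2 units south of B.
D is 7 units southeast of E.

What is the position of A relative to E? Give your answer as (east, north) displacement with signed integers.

Place E at the origin (east=0, north=0).
  D is 7 units southeast of E: delta (east=+7, north=-7); D at (east=7, north=-7).
  C is 4 units south of D: delta (east=+0, north=-4); C at (east=7, north=-11).
  B is 2 units northwest of C: delta (east=-2, north=+2); B at (east=5, north=-9).
  A is 2 units south of B: delta (east=+0, north=-2); A at (east=5, north=-11).
Therefore A relative to E: (east=5, north=-11).

Answer: A is at (east=5, north=-11) relative to E.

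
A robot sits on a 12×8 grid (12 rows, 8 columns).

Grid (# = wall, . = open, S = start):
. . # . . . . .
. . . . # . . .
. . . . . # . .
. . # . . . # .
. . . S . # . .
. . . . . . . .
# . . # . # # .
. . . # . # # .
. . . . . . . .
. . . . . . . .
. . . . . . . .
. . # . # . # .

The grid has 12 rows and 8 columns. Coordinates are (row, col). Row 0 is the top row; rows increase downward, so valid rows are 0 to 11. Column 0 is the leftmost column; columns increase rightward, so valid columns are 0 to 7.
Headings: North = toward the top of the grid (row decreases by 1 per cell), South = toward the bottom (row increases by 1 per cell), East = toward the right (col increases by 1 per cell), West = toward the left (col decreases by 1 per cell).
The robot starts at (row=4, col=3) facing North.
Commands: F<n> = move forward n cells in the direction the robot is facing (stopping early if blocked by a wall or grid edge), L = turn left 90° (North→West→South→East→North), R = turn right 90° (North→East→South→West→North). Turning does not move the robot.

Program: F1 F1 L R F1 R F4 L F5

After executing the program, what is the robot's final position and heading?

Start: (row=4, col=3), facing North
  F1: move forward 1, now at (row=3, col=3)
  F1: move forward 1, now at (row=2, col=3)
  L: turn left, now facing West
  R: turn right, now facing North
  F1: move forward 1, now at (row=1, col=3)
  R: turn right, now facing East
  F4: move forward 0/4 (blocked), now at (row=1, col=3)
  L: turn left, now facing North
  F5: move forward 1/5 (blocked), now at (row=0, col=3)
Final: (row=0, col=3), facing North

Answer: Final position: (row=0, col=3), facing North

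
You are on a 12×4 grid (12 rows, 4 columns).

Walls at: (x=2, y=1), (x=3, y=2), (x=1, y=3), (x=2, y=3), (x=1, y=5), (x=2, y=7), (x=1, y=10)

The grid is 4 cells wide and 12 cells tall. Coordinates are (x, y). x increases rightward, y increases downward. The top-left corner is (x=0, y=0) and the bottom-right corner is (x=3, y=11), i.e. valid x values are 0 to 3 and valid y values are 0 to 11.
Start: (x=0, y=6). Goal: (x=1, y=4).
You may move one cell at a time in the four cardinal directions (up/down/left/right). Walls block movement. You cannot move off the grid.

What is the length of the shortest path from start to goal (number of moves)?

BFS from (x=0, y=6) until reaching (x=1, y=4):
  Distance 0: (x=0, y=6)
  Distance 1: (x=0, y=5), (x=1, y=6), (x=0, y=7)
  Distance 2: (x=0, y=4), (x=2, y=6), (x=1, y=7), (x=0, y=8)
  Distance 3: (x=0, y=3), (x=1, y=4), (x=2, y=5), (x=3, y=6), (x=1, y=8), (x=0, y=9)  <- goal reached here
One shortest path (3 moves): (x=0, y=6) -> (x=0, y=5) -> (x=0, y=4) -> (x=1, y=4)

Answer: Shortest path length: 3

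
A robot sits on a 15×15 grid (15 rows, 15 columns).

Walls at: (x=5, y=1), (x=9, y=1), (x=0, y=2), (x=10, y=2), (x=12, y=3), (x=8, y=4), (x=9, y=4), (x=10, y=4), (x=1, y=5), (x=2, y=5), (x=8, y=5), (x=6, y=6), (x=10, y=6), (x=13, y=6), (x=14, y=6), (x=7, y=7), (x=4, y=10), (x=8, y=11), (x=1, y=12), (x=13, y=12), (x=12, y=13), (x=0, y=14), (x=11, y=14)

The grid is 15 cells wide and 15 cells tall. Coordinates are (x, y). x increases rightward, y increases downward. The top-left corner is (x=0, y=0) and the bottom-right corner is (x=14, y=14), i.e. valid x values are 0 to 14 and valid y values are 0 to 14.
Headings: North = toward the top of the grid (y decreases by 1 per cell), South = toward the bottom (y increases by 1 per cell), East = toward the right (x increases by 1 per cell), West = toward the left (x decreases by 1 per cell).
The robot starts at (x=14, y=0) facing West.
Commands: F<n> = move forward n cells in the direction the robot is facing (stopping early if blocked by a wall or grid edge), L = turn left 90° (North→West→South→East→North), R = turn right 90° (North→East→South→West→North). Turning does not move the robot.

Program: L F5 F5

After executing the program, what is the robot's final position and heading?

Answer: Final position: (x=14, y=5), facing South

Derivation:
Start: (x=14, y=0), facing West
  L: turn left, now facing South
  F5: move forward 5, now at (x=14, y=5)
  F5: move forward 0/5 (blocked), now at (x=14, y=5)
Final: (x=14, y=5), facing South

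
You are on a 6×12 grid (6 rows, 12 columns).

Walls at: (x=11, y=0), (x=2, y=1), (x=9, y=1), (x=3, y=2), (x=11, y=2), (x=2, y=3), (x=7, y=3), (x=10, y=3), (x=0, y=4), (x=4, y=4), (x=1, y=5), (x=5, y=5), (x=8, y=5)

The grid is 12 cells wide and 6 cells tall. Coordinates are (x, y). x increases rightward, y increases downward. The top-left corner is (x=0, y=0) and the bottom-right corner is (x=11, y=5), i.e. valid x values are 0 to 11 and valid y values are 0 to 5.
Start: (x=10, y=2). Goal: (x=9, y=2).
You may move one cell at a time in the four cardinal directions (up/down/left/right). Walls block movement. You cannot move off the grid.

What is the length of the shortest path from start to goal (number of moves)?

Answer: Shortest path length: 1

Derivation:
BFS from (x=10, y=2) until reaching (x=9, y=2):
  Distance 0: (x=10, y=2)
  Distance 1: (x=10, y=1), (x=9, y=2)  <- goal reached here
One shortest path (1 moves): (x=10, y=2) -> (x=9, y=2)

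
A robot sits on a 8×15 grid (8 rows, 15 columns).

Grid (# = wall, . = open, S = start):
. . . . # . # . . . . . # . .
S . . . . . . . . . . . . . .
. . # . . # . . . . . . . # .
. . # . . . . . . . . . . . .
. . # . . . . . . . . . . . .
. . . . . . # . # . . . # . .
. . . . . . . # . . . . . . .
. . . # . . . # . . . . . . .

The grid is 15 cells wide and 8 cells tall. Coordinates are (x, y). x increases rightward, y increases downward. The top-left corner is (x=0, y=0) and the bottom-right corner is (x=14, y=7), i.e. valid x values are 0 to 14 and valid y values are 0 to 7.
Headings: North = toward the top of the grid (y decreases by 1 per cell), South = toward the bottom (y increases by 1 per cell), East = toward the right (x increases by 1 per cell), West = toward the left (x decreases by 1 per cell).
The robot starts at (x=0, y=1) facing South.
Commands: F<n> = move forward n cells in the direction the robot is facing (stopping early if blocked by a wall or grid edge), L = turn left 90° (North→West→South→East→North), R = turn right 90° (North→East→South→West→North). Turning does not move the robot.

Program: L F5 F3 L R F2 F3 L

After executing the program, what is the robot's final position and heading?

Answer: Final position: (x=13, y=1), facing North

Derivation:
Start: (x=0, y=1), facing South
  L: turn left, now facing East
  F5: move forward 5, now at (x=5, y=1)
  F3: move forward 3, now at (x=8, y=1)
  L: turn left, now facing North
  R: turn right, now facing East
  F2: move forward 2, now at (x=10, y=1)
  F3: move forward 3, now at (x=13, y=1)
  L: turn left, now facing North
Final: (x=13, y=1), facing North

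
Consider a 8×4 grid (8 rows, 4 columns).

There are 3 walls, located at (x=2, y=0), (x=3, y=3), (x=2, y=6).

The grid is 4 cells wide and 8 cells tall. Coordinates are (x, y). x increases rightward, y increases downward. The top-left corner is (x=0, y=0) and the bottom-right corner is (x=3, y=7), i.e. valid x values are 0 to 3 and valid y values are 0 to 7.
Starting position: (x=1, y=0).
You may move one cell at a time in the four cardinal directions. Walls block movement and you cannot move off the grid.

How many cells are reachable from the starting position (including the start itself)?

BFS flood-fill from (x=1, y=0):
  Distance 0: (x=1, y=0)
  Distance 1: (x=0, y=0), (x=1, y=1)
  Distance 2: (x=0, y=1), (x=2, y=1), (x=1, y=2)
  Distance 3: (x=3, y=1), (x=0, y=2), (x=2, y=2), (x=1, y=3)
  Distance 4: (x=3, y=0), (x=3, y=2), (x=0, y=3), (x=2, y=3), (x=1, y=4)
  Distance 5: (x=0, y=4), (x=2, y=4), (x=1, y=5)
  Distance 6: (x=3, y=4), (x=0, y=5), (x=2, y=5), (x=1, y=6)
  Distance 7: (x=3, y=5), (x=0, y=6), (x=1, y=7)
  Distance 8: (x=3, y=6), (x=0, y=7), (x=2, y=7)
  Distance 9: (x=3, y=7)
Total reachable: 29 (grid has 29 open cells total)

Answer: Reachable cells: 29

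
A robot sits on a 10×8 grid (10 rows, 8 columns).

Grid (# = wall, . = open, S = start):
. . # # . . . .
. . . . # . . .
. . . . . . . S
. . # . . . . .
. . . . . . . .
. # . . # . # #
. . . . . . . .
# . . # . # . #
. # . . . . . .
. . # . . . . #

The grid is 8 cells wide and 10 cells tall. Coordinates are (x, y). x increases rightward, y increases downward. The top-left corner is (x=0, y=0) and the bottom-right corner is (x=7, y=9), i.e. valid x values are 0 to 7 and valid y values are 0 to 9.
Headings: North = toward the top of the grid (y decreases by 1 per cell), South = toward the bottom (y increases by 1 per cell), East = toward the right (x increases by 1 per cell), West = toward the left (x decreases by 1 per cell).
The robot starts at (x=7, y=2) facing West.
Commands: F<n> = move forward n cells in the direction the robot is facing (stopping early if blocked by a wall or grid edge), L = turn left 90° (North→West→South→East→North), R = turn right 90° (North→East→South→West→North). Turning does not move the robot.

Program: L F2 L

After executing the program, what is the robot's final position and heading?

Answer: Final position: (x=7, y=4), facing East

Derivation:
Start: (x=7, y=2), facing West
  L: turn left, now facing South
  F2: move forward 2, now at (x=7, y=4)
  L: turn left, now facing East
Final: (x=7, y=4), facing East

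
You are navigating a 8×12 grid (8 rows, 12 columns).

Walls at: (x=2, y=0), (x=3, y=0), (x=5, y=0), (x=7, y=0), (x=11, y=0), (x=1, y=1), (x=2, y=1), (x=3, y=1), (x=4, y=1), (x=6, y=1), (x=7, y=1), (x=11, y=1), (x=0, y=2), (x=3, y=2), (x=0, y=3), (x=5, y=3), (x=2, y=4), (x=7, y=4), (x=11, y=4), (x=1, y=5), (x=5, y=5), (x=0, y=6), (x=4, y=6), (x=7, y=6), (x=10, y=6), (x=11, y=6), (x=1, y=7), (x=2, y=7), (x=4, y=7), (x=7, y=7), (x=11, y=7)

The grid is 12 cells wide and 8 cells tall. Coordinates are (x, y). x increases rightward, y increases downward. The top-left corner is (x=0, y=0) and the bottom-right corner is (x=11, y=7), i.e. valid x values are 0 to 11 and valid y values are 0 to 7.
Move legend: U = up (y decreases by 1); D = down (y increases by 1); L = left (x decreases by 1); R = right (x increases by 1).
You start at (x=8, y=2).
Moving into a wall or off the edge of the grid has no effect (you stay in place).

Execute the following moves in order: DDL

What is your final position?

Start: (x=8, y=2)
  D (down): (x=8, y=2) -> (x=8, y=3)
  D (down): (x=8, y=3) -> (x=8, y=4)
  L (left): blocked, stay at (x=8, y=4)
Final: (x=8, y=4)

Answer: Final position: (x=8, y=4)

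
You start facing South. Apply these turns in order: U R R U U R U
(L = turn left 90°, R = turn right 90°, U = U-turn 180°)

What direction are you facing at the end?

Start: South
  U (U-turn (180°)) -> North
  R (right (90° clockwise)) -> East
  R (right (90° clockwise)) -> South
  U (U-turn (180°)) -> North
  U (U-turn (180°)) -> South
  R (right (90° clockwise)) -> West
  U (U-turn (180°)) -> East
Final: East

Answer: Final heading: East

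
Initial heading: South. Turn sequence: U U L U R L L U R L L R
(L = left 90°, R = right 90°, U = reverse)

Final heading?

Start: South
  U (U-turn (180°)) -> North
  U (U-turn (180°)) -> South
  L (left (90° counter-clockwise)) -> East
  U (U-turn (180°)) -> West
  R (right (90° clockwise)) -> North
  L (left (90° counter-clockwise)) -> West
  L (left (90° counter-clockwise)) -> South
  U (U-turn (180°)) -> North
  R (right (90° clockwise)) -> East
  L (left (90° counter-clockwise)) -> North
  L (left (90° counter-clockwise)) -> West
  R (right (90° clockwise)) -> North
Final: North

Answer: Final heading: North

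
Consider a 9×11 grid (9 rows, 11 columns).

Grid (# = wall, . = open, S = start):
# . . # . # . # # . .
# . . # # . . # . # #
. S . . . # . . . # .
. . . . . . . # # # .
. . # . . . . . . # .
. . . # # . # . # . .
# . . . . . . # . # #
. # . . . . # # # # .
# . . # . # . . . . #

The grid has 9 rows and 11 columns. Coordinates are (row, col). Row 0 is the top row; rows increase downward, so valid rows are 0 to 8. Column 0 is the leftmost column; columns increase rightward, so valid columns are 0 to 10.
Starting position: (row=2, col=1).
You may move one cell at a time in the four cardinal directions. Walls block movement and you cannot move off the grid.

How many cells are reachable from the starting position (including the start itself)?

BFS flood-fill from (row=2, col=1):
  Distance 0: (row=2, col=1)
  Distance 1: (row=1, col=1), (row=2, col=0), (row=2, col=2), (row=3, col=1)
  Distance 2: (row=0, col=1), (row=1, col=2), (row=2, col=3), (row=3, col=0), (row=3, col=2), (row=4, col=1)
  Distance 3: (row=0, col=2), (row=2, col=4), (row=3, col=3), (row=4, col=0), (row=5, col=1)
  Distance 4: (row=3, col=4), (row=4, col=3), (row=5, col=0), (row=5, col=2), (row=6, col=1)
  Distance 5: (row=3, col=5), (row=4, col=4), (row=6, col=2)
  Distance 6: (row=3, col=6), (row=4, col=5), (row=6, col=3), (row=7, col=2)
  Distance 7: (row=2, col=6), (row=4, col=6), (row=5, col=5), (row=6, col=4), (row=7, col=3), (row=8, col=2)
  Distance 8: (row=1, col=6), (row=2, col=7), (row=4, col=7), (row=6, col=5), (row=7, col=4), (row=8, col=1)
  Distance 9: (row=0, col=6), (row=1, col=5), (row=2, col=8), (row=4, col=8), (row=5, col=7), (row=6, col=6), (row=7, col=5), (row=8, col=4)
  Distance 10: (row=1, col=8)
Total reachable: 49 (grid has 64 open cells total)

Answer: Reachable cells: 49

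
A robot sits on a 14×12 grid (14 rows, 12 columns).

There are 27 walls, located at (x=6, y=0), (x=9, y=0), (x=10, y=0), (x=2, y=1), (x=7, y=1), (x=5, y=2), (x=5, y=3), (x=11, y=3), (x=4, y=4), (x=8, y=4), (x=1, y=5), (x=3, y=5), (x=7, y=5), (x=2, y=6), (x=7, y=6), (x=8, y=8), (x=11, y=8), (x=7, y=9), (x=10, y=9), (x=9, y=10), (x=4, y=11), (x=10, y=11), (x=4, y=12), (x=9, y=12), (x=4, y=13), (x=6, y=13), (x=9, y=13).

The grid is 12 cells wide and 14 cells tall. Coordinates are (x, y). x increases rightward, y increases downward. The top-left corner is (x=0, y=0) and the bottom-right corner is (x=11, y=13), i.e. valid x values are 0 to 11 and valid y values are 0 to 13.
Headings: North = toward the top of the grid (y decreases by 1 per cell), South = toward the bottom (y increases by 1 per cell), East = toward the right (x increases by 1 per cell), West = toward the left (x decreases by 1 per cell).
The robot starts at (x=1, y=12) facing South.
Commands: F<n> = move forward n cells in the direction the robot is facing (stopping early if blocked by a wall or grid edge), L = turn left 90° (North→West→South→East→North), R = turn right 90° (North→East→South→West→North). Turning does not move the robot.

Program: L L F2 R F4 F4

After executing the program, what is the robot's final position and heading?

Answer: Final position: (x=8, y=10), facing East

Derivation:
Start: (x=1, y=12), facing South
  L: turn left, now facing East
  L: turn left, now facing North
  F2: move forward 2, now at (x=1, y=10)
  R: turn right, now facing East
  F4: move forward 4, now at (x=5, y=10)
  F4: move forward 3/4 (blocked), now at (x=8, y=10)
Final: (x=8, y=10), facing East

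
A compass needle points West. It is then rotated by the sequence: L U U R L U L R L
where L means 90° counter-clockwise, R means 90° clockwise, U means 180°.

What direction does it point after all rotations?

Start: West
  L (left (90° counter-clockwise)) -> South
  U (U-turn (180°)) -> North
  U (U-turn (180°)) -> South
  R (right (90° clockwise)) -> West
  L (left (90° counter-clockwise)) -> South
  U (U-turn (180°)) -> North
  L (left (90° counter-clockwise)) -> West
  R (right (90° clockwise)) -> North
  L (left (90° counter-clockwise)) -> West
Final: West

Answer: Final heading: West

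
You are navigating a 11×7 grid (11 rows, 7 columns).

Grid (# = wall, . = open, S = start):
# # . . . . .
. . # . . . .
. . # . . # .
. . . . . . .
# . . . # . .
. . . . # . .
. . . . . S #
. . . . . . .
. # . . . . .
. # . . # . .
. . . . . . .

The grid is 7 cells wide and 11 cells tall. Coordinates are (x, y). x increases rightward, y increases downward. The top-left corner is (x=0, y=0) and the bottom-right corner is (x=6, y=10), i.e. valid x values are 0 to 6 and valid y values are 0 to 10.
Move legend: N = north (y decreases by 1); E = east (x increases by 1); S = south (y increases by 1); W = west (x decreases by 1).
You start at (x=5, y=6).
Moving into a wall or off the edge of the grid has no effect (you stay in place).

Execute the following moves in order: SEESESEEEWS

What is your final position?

Start: (x=5, y=6)
  S (south): (x=5, y=6) -> (x=5, y=7)
  E (east): (x=5, y=7) -> (x=6, y=7)
  E (east): blocked, stay at (x=6, y=7)
  S (south): (x=6, y=7) -> (x=6, y=8)
  E (east): blocked, stay at (x=6, y=8)
  S (south): (x=6, y=8) -> (x=6, y=9)
  [×3]E (east): blocked, stay at (x=6, y=9)
  W (west): (x=6, y=9) -> (x=5, y=9)
  S (south): (x=5, y=9) -> (x=5, y=10)
Final: (x=5, y=10)

Answer: Final position: (x=5, y=10)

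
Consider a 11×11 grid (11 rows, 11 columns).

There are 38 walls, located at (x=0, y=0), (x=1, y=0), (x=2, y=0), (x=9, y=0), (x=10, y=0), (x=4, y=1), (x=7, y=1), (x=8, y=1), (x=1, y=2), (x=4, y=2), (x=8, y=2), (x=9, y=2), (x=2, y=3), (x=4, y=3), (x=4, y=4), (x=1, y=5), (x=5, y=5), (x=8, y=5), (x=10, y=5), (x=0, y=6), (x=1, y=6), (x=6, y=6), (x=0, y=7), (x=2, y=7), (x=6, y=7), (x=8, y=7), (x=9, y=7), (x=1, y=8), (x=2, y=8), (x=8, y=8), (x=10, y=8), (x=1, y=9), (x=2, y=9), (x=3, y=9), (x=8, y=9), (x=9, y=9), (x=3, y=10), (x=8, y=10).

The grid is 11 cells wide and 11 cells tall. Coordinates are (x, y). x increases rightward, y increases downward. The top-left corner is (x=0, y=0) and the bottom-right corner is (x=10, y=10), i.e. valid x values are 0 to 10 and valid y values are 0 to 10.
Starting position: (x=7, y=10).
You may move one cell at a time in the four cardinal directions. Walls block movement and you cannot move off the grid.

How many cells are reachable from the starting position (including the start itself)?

Answer: Reachable cells: 73

Derivation:
BFS flood-fill from (x=7, y=10):
  Distance 0: (x=7, y=10)
  Distance 1: (x=7, y=9), (x=6, y=10)
  Distance 2: (x=7, y=8), (x=6, y=9), (x=5, y=10)
  Distance 3: (x=7, y=7), (x=6, y=8), (x=5, y=9), (x=4, y=10)
  Distance 4: (x=7, y=6), (x=5, y=8), (x=4, y=9)
  Distance 5: (x=7, y=5), (x=8, y=6), (x=5, y=7), (x=4, y=8)
  Distance 6: (x=7, y=4), (x=6, y=5), (x=5, y=6), (x=9, y=6), (x=4, y=7), (x=3, y=8)
  Distance 7: (x=7, y=3), (x=6, y=4), (x=8, y=4), (x=9, y=5), (x=4, y=6), (x=10, y=6), (x=3, y=7)
  Distance 8: (x=7, y=2), (x=6, y=3), (x=8, y=3), (x=5, y=4), (x=9, y=4), (x=4, y=5), (x=3, y=6), (x=10, y=7)
  Distance 9: (x=6, y=2), (x=5, y=3), (x=9, y=3), (x=10, y=4), (x=3, y=5), (x=2, y=6)
  Distance 10: (x=6, y=1), (x=5, y=2), (x=10, y=3), (x=3, y=4), (x=2, y=5)
  Distance 11: (x=6, y=0), (x=5, y=1), (x=10, y=2), (x=3, y=3), (x=2, y=4)
  Distance 12: (x=5, y=0), (x=7, y=0), (x=10, y=1), (x=3, y=2), (x=1, y=4)
  Distance 13: (x=4, y=0), (x=8, y=0), (x=3, y=1), (x=9, y=1), (x=2, y=2), (x=1, y=3), (x=0, y=4)
  Distance 14: (x=3, y=0), (x=2, y=1), (x=0, y=3), (x=0, y=5)
  Distance 15: (x=1, y=1), (x=0, y=2)
  Distance 16: (x=0, y=1)
Total reachable: 73 (grid has 83 open cells total)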